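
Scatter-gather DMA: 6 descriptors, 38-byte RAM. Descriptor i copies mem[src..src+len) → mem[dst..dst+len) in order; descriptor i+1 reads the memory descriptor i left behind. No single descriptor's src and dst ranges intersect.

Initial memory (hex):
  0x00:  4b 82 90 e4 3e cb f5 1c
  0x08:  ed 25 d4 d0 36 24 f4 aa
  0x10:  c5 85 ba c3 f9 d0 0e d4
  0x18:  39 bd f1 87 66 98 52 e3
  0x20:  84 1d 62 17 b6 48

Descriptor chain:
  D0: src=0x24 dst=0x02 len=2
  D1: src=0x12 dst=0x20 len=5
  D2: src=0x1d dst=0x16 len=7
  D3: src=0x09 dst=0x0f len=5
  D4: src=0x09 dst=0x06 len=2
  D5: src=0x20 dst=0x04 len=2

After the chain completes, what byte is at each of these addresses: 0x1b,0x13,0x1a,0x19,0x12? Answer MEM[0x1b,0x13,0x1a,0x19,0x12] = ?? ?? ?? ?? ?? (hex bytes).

MEM[0x1b,0x13,0x1a,0x19,0x12] = f9 24 c3 ba 36

D0: mem[0x02..0x03] <- [b6 48]
D1: mem[0x20..0x24] <- [ba c3 f9 d0 0e]
D2: mem[0x16..0x1c] <- [98 52 e3 ba c3 f9 d0]
D3: mem[0x0f..0x13] <- [25 d4 d0 36 24]
D4: mem[0x06..0x07] <- [25 d4]
D5: mem[0x04..0x05] <- [ba c3]
query mem[0x1b]=0xf9, mem[0x13]=0x24, mem[0x1a]=0xc3, mem[0x19]=0xba, mem[0x12]=0x36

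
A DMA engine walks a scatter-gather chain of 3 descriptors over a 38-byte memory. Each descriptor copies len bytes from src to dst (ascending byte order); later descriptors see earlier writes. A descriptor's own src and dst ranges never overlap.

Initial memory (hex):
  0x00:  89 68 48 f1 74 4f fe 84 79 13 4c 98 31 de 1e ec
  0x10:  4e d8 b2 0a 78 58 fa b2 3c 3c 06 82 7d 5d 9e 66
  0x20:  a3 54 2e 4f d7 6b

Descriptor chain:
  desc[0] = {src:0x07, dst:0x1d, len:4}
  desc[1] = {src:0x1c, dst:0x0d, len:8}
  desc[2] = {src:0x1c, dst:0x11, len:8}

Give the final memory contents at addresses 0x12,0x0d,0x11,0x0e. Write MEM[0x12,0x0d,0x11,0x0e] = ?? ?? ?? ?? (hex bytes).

  after D0: wrote 4B at 0x1d = 8479134c
  after D1: wrote 8B at 0x0d = 7d8479134c542e4f
  after D2: wrote 8B at 0x11 = 7d8479134c542e4f
query mem[0x12]=0x84, mem[0x0d]=0x7d, mem[0x11]=0x7d, mem[0x0e]=0x84

MEM[0x12,0x0d,0x11,0x0e] = 84 7d 7d 84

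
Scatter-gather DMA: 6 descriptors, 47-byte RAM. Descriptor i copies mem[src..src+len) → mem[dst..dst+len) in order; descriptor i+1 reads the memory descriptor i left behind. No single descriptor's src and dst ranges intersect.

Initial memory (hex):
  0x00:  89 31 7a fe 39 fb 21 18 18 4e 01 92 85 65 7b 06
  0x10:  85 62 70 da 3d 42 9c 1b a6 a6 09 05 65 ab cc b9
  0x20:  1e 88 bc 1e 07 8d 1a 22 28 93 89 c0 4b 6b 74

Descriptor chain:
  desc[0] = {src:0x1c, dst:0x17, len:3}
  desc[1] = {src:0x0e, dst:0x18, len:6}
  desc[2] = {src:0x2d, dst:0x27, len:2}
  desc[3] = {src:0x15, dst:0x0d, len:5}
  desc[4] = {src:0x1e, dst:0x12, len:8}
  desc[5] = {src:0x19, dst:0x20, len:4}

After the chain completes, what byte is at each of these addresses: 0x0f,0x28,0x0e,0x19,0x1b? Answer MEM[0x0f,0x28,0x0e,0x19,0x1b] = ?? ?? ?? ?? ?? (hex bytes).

MEM[0x0f,0x28,0x0e,0x19,0x1b] = 65 74 9c 8d 62

#0 dst[0x17+3] := {0x65,0xab,0xcc}
#1 dst[0x18+6] := {0x7b,0x06,0x85,0x62,0x70,0xda}
#2 dst[0x27+2] := {0x6b,0x74}
#3 dst[0x0d+5] := {0x42,0x9c,0x65,0x7b,0x06}
#4 dst[0x12+8] := {0xcc,0xb9,0x1e,0x88,0xbc,0x1e,0x07,0x8d}
#5 dst[0x20+4] := {0x8d,0x85,0x62,0x70}
query mem[0x0f]=0x65, mem[0x28]=0x74, mem[0x0e]=0x9c, mem[0x19]=0x8d, mem[0x1b]=0x62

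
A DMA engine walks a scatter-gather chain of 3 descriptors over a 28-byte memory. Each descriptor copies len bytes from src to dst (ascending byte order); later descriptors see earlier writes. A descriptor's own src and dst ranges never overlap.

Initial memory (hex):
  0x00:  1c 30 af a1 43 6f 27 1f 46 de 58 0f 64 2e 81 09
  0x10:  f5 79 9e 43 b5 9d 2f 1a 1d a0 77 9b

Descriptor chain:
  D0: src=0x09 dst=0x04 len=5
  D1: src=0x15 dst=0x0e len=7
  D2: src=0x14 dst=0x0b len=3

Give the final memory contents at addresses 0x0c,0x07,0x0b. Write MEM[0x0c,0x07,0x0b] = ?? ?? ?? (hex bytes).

#0 dst[0x04+5] := {0xde,0x58,0x0f,0x64,0x2e}
#1 dst[0x0e+7] := {0x9d,0x2f,0x1a,0x1d,0xa0,0x77,0x9b}
#2 dst[0x0b+3] := {0x9b,0x9d,0x2f}
query mem[0x0c]=0x9d, mem[0x07]=0x64, mem[0x0b]=0x9b

MEM[0x0c,0x07,0x0b] = 9d 64 9b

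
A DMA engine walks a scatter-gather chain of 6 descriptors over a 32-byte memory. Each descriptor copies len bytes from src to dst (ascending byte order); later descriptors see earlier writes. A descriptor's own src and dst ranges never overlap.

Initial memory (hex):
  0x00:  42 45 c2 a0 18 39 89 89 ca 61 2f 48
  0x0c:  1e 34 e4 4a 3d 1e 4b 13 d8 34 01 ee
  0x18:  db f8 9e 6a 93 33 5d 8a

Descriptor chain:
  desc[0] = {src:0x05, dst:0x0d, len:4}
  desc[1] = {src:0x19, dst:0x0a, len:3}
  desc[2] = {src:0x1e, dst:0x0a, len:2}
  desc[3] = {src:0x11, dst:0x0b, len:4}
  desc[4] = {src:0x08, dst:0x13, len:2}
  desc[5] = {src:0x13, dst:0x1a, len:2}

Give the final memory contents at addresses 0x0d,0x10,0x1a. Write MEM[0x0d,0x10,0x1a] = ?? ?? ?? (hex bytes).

  after D0: wrote 4B at 0x0d = 398989ca
  after D1: wrote 3B at 0x0a = f89e6a
  after D2: wrote 2B at 0x0a = 5d8a
  after D3: wrote 4B at 0x0b = 1e4b13d8
  after D4: wrote 2B at 0x13 = ca61
  after D5: wrote 2B at 0x1a = ca61
query mem[0x0d]=0x13, mem[0x10]=0xca, mem[0x1a]=0xca

MEM[0x0d,0x10,0x1a] = 13 ca ca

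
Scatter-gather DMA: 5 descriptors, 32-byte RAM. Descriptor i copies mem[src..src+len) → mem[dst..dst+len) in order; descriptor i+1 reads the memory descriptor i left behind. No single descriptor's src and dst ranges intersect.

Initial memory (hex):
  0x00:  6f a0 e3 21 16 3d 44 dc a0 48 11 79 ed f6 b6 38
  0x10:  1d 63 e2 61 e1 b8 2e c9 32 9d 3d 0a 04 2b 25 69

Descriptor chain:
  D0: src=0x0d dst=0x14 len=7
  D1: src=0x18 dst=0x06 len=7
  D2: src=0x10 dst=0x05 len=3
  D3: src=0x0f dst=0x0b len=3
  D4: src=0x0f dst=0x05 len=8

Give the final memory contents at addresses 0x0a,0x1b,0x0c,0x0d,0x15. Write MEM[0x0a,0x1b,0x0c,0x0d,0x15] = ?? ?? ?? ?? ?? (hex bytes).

#0 dst[0x14+7] := {0xf6,0xb6,0x38,0x1d,0x63,0xe2,0x61}
#1 dst[0x06+7] := {0x63,0xe2,0x61,0x0a,0x04,0x2b,0x25}
#2 dst[0x05+3] := {0x1d,0x63,0xe2}
#3 dst[0x0b+3] := {0x38,0x1d,0x63}
#4 dst[0x05+8] := {0x38,0x1d,0x63,0xe2,0x61,0xf6,0xb6,0x38}
query mem[0x0a]=0xf6, mem[0x1b]=0x0a, mem[0x0c]=0x38, mem[0x0d]=0x63, mem[0x15]=0xb6

MEM[0x0a,0x1b,0x0c,0x0d,0x15] = f6 0a 38 63 b6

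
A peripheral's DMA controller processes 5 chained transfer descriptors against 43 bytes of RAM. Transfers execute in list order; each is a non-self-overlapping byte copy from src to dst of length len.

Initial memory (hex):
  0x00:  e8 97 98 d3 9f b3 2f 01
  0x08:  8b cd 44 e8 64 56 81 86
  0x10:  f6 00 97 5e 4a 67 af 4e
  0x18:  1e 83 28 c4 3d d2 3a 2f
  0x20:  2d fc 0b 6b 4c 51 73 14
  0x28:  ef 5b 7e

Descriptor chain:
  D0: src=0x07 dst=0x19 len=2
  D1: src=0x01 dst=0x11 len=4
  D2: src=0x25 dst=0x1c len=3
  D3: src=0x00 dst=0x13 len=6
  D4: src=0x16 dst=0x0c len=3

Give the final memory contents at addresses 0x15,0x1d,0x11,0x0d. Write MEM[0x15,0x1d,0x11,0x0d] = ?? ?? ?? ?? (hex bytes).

MEM[0x15,0x1d,0x11,0x0d] = 98 73 97 9f

D0: mem[0x19..0x1a] <- [01 8b]
D1: mem[0x11..0x14] <- [97 98 d3 9f]
D2: mem[0x1c..0x1e] <- [51 73 14]
D3: mem[0x13..0x18] <- [e8 97 98 d3 9f b3]
D4: mem[0x0c..0x0e] <- [d3 9f b3]
query mem[0x15]=0x98, mem[0x1d]=0x73, mem[0x11]=0x97, mem[0x0d]=0x9f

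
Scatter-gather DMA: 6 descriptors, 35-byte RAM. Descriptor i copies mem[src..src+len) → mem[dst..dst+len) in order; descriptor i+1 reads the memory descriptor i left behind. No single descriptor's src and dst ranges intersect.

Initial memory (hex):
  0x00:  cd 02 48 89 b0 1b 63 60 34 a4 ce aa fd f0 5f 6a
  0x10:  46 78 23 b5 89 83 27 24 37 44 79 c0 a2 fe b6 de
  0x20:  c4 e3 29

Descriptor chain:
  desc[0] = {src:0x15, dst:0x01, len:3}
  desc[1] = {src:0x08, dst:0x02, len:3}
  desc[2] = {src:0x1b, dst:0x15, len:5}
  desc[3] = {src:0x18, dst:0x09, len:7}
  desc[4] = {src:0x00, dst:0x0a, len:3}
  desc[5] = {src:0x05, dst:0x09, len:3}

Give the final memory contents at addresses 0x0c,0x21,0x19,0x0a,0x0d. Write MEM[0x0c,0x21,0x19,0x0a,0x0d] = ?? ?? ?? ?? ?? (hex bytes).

#0 dst[0x01+3] := {0x83,0x27,0x24}
#1 dst[0x02+3] := {0x34,0xa4,0xce}
#2 dst[0x15+5] := {0xc0,0xa2,0xfe,0xb6,0xde}
#3 dst[0x09+7] := {0xb6,0xde,0x79,0xc0,0xa2,0xfe,0xb6}
#4 dst[0x0a+3] := {0xcd,0x83,0x34}
#5 dst[0x09+3] := {0x1b,0x63,0x60}
query mem[0x0c]=0x34, mem[0x21]=0xe3, mem[0x19]=0xde, mem[0x0a]=0x63, mem[0x0d]=0xa2

MEM[0x0c,0x21,0x19,0x0a,0x0d] = 34 e3 de 63 a2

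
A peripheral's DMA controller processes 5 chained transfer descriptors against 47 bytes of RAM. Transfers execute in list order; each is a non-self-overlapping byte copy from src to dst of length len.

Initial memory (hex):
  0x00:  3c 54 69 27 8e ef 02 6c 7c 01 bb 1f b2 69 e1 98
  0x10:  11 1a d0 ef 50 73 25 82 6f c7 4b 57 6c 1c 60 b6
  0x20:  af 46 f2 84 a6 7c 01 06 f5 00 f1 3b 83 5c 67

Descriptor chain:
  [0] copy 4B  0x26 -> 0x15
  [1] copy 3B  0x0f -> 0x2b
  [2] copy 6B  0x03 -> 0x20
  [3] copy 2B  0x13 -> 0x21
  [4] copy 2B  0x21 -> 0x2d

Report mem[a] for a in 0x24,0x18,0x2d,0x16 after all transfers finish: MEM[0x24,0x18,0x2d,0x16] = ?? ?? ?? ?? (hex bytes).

D0: mem[0x15..0x18] <- [01 06 f5 00]
D1: mem[0x2b..0x2d] <- [98 11 1a]
D2: mem[0x20..0x25] <- [27 8e ef 02 6c 7c]
D3: mem[0x21..0x22] <- [ef 50]
D4: mem[0x2d..0x2e] <- [ef 50]
query mem[0x24]=0x6c, mem[0x18]=0x00, mem[0x2d]=0xef, mem[0x16]=0x06

MEM[0x24,0x18,0x2d,0x16] = 6c 00 ef 06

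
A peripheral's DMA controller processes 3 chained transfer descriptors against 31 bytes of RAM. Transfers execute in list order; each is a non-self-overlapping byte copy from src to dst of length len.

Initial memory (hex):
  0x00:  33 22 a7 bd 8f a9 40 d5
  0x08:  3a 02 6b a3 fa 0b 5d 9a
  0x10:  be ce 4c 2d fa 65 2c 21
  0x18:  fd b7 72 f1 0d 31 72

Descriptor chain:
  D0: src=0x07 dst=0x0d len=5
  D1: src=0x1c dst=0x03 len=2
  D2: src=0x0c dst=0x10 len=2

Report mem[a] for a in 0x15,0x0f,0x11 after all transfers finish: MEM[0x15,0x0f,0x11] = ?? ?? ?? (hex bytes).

  after D0: wrote 5B at 0x0d = d53a026ba3
  after D1: wrote 2B at 0x03 = 0d31
  after D2: wrote 2B at 0x10 = fad5
query mem[0x15]=0x65, mem[0x0f]=0x02, mem[0x11]=0xd5

MEM[0x15,0x0f,0x11] = 65 02 d5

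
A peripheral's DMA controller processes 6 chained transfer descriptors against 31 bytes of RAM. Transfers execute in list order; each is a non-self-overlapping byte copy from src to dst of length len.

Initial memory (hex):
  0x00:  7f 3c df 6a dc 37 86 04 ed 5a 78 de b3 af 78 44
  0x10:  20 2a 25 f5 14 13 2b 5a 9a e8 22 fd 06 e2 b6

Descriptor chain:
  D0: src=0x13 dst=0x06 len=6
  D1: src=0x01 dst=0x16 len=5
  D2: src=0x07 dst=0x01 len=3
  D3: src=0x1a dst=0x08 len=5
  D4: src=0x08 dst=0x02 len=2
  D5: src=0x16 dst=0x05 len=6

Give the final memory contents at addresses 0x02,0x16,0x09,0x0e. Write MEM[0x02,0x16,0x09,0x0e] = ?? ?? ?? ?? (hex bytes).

MEM[0x02,0x16,0x09,0x0e] = 37 3c 37 78

D0: mem[0x06..0x0b] <- [f5 14 13 2b 5a 9a]
D1: mem[0x16..0x1a] <- [3c df 6a dc 37]
D2: mem[0x01..0x03] <- [14 13 2b]
D3: mem[0x08..0x0c] <- [37 fd 06 e2 b6]
D4: mem[0x02..0x03] <- [37 fd]
D5: mem[0x05..0x0a] <- [3c df 6a dc 37 fd]
query mem[0x02]=0x37, mem[0x16]=0x3c, mem[0x09]=0x37, mem[0x0e]=0x78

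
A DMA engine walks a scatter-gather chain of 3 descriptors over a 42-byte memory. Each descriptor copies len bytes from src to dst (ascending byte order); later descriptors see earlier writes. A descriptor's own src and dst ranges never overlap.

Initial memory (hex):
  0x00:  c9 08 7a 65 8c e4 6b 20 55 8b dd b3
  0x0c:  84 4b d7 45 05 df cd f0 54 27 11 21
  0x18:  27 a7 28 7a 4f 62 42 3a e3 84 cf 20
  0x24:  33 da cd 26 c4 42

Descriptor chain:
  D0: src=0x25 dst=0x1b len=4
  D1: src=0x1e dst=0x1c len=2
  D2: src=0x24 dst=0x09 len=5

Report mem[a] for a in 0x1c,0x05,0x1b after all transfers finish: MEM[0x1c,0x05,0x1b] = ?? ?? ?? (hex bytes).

D0: mem[0x1b..0x1e] <- [da cd 26 c4]
D1: mem[0x1c..0x1d] <- [c4 3a]
D2: mem[0x09..0x0d] <- [33 da cd 26 c4]
query mem[0x1c]=0xc4, mem[0x05]=0xe4, mem[0x1b]=0xda

MEM[0x1c,0x05,0x1b] = c4 e4 da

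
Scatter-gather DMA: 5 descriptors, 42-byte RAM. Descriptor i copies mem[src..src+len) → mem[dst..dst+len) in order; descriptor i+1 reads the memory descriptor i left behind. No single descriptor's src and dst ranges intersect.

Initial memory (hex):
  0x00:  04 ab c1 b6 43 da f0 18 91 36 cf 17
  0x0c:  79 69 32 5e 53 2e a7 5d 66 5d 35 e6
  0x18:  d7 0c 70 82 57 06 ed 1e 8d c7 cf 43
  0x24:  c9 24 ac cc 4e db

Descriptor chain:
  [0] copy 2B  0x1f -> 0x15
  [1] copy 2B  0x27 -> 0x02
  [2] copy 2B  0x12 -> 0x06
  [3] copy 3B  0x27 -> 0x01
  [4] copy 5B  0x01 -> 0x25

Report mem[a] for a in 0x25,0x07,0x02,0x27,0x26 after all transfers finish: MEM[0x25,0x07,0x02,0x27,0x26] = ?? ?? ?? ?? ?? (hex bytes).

MEM[0x25,0x07,0x02,0x27,0x26] = cc 5d 4e db 4e

  after D0: wrote 2B at 0x15 = 1e8d
  after D1: wrote 2B at 0x02 = cc4e
  after D2: wrote 2B at 0x06 = a75d
  after D3: wrote 3B at 0x01 = cc4edb
  after D4: wrote 5B at 0x25 = cc4edb43da
query mem[0x25]=0xcc, mem[0x07]=0x5d, mem[0x02]=0x4e, mem[0x27]=0xdb, mem[0x26]=0x4e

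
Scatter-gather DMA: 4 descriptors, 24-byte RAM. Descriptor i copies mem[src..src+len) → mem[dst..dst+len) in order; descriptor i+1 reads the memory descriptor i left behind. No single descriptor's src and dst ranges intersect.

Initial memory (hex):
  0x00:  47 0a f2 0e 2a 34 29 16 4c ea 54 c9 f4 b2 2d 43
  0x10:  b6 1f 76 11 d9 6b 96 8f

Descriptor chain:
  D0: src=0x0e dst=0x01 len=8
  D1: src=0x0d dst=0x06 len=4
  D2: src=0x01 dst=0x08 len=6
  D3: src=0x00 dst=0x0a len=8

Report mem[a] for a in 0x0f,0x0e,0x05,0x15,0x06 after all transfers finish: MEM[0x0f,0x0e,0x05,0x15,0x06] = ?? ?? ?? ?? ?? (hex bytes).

  after D0: wrote 8B at 0x01 = 2d43b61f7611d96b
  after D1: wrote 4B at 0x06 = b22d43b6
  after D2: wrote 6B at 0x08 = 2d43b61f76b2
  after D3: wrote 8B at 0x0a = 472d43b61f76b22d
query mem[0x0f]=0x76, mem[0x0e]=0x1f, mem[0x05]=0x76, mem[0x15]=0x6b, mem[0x06]=0xb2

MEM[0x0f,0x0e,0x05,0x15,0x06] = 76 1f 76 6b b2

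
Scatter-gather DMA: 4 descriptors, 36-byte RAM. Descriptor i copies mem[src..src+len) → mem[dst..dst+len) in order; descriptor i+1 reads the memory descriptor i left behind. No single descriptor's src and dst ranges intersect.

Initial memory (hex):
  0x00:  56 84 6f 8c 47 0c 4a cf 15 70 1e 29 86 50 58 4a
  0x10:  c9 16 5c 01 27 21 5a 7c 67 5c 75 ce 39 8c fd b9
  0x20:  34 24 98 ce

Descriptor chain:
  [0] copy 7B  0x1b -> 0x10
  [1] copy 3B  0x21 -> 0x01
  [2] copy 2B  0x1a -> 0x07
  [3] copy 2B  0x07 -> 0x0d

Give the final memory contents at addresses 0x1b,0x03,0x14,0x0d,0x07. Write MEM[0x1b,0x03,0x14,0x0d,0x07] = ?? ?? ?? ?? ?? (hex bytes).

[0] 0x1b->0x10 len=7 : ce 39 8c fd b9 34 24
[1] 0x21->0x01 len=3 : 24 98 ce
[2] 0x1a->0x07 len=2 : 75 ce
[3] 0x07->0x0d len=2 : 75 ce
query mem[0x1b]=0xce, mem[0x03]=0xce, mem[0x14]=0xb9, mem[0x0d]=0x75, mem[0x07]=0x75

MEM[0x1b,0x03,0x14,0x0d,0x07] = ce ce b9 75 75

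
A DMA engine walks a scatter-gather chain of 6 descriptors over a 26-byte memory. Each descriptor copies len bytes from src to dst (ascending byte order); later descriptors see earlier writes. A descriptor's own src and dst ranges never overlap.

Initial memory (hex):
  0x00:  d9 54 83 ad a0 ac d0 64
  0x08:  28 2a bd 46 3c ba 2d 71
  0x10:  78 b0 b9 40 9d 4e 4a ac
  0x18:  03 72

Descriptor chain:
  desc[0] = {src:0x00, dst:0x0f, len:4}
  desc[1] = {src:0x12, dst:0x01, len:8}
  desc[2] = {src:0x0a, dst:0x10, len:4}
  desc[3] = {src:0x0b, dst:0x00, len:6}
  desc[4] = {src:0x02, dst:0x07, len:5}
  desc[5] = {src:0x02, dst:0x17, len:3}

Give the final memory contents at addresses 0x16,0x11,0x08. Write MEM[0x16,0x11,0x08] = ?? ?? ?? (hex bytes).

MEM[0x16,0x11,0x08] = 4a 46 2d

  after D0: wrote 4B at 0x0f = d95483ad
  after D1: wrote 8B at 0x01 = ad409d4e4aac0372
  after D2: wrote 4B at 0x10 = bd463cba
  after D3: wrote 6B at 0x00 = 463cba2dd9bd
  after D4: wrote 5B at 0x07 = ba2dd9bdac
  after D5: wrote 3B at 0x17 = ba2dd9
query mem[0x16]=0x4a, mem[0x11]=0x46, mem[0x08]=0x2d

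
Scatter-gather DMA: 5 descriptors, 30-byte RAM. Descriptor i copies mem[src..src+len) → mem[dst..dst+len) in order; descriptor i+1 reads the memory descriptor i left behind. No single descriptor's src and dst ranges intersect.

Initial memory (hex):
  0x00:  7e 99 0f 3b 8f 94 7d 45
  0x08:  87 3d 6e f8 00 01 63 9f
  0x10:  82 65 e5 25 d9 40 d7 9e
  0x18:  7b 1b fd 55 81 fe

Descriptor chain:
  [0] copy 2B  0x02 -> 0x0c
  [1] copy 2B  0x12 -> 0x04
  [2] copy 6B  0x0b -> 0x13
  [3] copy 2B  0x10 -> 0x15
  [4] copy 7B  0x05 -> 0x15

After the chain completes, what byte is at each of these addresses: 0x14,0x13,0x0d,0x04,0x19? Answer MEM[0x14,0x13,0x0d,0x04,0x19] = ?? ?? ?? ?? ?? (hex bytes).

MEM[0x14,0x13,0x0d,0x04,0x19] = 0f f8 3b e5 3d

D0: mem[0x0c..0x0d] <- [0f 3b]
D1: mem[0x04..0x05] <- [e5 25]
D2: mem[0x13..0x18] <- [f8 0f 3b 63 9f 82]
D3: mem[0x15..0x16] <- [82 65]
D4: mem[0x15..0x1b] <- [25 7d 45 87 3d 6e f8]
query mem[0x14]=0x0f, mem[0x13]=0xf8, mem[0x0d]=0x3b, mem[0x04]=0xe5, mem[0x19]=0x3d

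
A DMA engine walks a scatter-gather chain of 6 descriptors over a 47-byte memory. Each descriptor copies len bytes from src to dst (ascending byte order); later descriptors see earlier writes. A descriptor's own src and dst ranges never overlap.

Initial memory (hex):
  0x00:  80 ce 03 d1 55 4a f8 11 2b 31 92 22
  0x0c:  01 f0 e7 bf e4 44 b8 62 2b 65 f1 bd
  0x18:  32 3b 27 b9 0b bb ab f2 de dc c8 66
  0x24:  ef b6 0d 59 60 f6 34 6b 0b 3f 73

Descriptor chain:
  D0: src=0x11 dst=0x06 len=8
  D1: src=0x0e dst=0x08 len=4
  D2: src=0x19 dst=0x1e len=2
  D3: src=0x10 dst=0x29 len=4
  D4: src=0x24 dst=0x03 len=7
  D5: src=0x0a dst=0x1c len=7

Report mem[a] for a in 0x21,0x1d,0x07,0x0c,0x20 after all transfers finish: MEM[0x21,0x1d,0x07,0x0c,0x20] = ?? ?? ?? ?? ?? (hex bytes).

#0 dst[0x06+8] := {0x44,0xb8,0x62,0x2b,0x65,0xf1,0xbd,0x32}
#1 dst[0x08+4] := {0xe7,0xbf,0xe4,0x44}
#2 dst[0x1e+2] := {0x3b,0x27}
#3 dst[0x29+4] := {0xe4,0x44,0xb8,0x62}
#4 dst[0x03+7] := {0xef,0xb6,0x0d,0x59,0x60,0xe4,0x44}
#5 dst[0x1c+7] := {0xe4,0x44,0xbd,0x32,0xe7,0xbf,0xe4}
query mem[0x21]=0xbf, mem[0x1d]=0x44, mem[0x07]=0x60, mem[0x0c]=0xbd, mem[0x20]=0xe7

MEM[0x21,0x1d,0x07,0x0c,0x20] = bf 44 60 bd e7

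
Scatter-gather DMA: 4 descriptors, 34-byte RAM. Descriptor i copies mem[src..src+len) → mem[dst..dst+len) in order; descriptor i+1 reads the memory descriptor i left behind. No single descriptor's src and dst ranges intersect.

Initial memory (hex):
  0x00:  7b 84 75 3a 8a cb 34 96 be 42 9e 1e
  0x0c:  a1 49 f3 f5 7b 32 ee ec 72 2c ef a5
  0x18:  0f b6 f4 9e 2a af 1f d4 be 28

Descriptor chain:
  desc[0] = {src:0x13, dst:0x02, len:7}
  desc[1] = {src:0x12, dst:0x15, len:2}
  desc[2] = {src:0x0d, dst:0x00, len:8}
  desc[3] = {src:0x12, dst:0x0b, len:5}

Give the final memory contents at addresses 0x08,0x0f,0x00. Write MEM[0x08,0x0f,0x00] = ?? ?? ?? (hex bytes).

#0 dst[0x02+7] := {0xec,0x72,0x2c,0xef,0xa5,0x0f,0xb6}
#1 dst[0x15+2] := {0xee,0xec}
#2 dst[0x00+8] := {0x49,0xf3,0xf5,0x7b,0x32,0xee,0xec,0x72}
#3 dst[0x0b+5] := {0xee,0xec,0x72,0xee,0xec}
query mem[0x08]=0xb6, mem[0x0f]=0xec, mem[0x00]=0x49

MEM[0x08,0x0f,0x00] = b6 ec 49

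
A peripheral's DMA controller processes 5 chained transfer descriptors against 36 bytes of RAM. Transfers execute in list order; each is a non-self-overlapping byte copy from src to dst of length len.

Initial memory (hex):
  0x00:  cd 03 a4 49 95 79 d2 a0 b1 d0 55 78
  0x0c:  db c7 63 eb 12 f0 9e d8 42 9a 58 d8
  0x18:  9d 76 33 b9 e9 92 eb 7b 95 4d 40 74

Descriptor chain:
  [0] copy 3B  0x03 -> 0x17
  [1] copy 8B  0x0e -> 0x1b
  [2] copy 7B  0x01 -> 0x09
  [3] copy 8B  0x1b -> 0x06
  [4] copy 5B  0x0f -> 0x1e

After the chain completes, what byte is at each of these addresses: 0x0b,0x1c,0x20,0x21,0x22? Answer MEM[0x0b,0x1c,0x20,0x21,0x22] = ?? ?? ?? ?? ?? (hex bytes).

MEM[0x0b,0x1c,0x20,0x21,0x22] = d8 eb f0 9e d8

  after D0: wrote 3B at 0x17 = 499579
  after D1: wrote 8B at 0x1b = 63eb12f09ed8429a
  after D2: wrote 7B at 0x09 = 03a4499579d2a0
  after D3: wrote 8B at 0x06 = 63eb12f09ed8429a
  after D4: wrote 5B at 0x1e = a012f09ed8
query mem[0x0b]=0xd8, mem[0x1c]=0xeb, mem[0x20]=0xf0, mem[0x21]=0x9e, mem[0x22]=0xd8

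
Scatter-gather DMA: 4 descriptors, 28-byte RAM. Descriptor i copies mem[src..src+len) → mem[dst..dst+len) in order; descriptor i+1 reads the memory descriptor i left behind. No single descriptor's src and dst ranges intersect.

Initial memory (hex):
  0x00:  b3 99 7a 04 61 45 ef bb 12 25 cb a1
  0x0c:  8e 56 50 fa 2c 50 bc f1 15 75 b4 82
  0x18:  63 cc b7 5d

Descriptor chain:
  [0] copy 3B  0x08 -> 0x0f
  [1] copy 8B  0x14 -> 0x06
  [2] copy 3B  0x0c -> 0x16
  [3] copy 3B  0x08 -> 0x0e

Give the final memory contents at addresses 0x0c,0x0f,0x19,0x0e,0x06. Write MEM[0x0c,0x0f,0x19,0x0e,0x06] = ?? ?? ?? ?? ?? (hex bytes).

MEM[0x0c,0x0f,0x19,0x0e,0x06] = b7 82 cc b4 15

  after D0: wrote 3B at 0x0f = 1225cb
  after D1: wrote 8B at 0x06 = 1575b48263ccb75d
  after D2: wrote 3B at 0x16 = b75d50
  after D3: wrote 3B at 0x0e = b48263
query mem[0x0c]=0xb7, mem[0x0f]=0x82, mem[0x19]=0xcc, mem[0x0e]=0xb4, mem[0x06]=0x15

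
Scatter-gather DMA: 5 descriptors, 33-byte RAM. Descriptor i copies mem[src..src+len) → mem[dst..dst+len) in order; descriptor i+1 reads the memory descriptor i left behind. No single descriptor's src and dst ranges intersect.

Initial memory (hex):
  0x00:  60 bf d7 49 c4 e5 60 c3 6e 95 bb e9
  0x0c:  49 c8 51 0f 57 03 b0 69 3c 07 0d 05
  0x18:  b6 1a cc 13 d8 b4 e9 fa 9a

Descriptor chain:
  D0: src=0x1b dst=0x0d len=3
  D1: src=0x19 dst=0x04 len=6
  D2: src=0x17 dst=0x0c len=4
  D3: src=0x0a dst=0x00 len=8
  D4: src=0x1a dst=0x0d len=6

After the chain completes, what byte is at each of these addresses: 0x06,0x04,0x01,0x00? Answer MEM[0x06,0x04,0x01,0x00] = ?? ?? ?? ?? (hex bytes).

MEM[0x06,0x04,0x01,0x00] = 57 1a e9 bb

[0] 0x1b->0x0d len=3 : 13 d8 b4
[1] 0x19->0x04 len=6 : 1a cc 13 d8 b4 e9
[2] 0x17->0x0c len=4 : 05 b6 1a cc
[3] 0x0a->0x00 len=8 : bb e9 05 b6 1a cc 57 03
[4] 0x1a->0x0d len=6 : cc 13 d8 b4 e9 fa
query mem[0x06]=0x57, mem[0x04]=0x1a, mem[0x01]=0xe9, mem[0x00]=0xbb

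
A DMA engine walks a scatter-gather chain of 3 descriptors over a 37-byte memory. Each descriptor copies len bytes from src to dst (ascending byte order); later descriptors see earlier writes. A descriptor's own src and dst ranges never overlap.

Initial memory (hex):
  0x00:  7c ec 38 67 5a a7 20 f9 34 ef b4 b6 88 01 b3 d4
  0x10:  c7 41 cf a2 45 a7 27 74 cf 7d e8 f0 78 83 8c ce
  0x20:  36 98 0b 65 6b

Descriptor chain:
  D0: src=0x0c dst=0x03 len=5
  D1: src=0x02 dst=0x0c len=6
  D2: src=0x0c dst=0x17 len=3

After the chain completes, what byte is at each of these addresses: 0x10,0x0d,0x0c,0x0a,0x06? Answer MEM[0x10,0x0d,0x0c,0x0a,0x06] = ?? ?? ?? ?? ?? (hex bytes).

MEM[0x10,0x0d,0x0c,0x0a,0x06] = d4 88 38 b4 d4

D0: mem[0x03..0x07] <- [88 01 b3 d4 c7]
D1: mem[0x0c..0x11] <- [38 88 01 b3 d4 c7]
D2: mem[0x17..0x19] <- [38 88 01]
query mem[0x10]=0xd4, mem[0x0d]=0x88, mem[0x0c]=0x38, mem[0x0a]=0xb4, mem[0x06]=0xd4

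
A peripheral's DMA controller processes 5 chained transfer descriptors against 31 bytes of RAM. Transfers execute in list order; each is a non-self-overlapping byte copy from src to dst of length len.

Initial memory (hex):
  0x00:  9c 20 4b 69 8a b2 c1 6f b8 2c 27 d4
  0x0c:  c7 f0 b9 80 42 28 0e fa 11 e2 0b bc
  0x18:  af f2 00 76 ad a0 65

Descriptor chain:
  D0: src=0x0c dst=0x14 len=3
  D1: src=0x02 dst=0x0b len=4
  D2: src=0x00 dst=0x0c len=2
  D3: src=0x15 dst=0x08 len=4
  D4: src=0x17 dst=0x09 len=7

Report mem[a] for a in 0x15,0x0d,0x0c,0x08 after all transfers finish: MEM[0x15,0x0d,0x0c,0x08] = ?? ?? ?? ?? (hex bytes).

[0] 0x0c->0x14 len=3 : c7 f0 b9
[1] 0x02->0x0b len=4 : 4b 69 8a b2
[2] 0x00->0x0c len=2 : 9c 20
[3] 0x15->0x08 len=4 : f0 b9 bc af
[4] 0x17->0x09 len=7 : bc af f2 00 76 ad a0
query mem[0x15]=0xf0, mem[0x0d]=0x76, mem[0x0c]=0x00, mem[0x08]=0xf0

MEM[0x15,0x0d,0x0c,0x08] = f0 76 00 f0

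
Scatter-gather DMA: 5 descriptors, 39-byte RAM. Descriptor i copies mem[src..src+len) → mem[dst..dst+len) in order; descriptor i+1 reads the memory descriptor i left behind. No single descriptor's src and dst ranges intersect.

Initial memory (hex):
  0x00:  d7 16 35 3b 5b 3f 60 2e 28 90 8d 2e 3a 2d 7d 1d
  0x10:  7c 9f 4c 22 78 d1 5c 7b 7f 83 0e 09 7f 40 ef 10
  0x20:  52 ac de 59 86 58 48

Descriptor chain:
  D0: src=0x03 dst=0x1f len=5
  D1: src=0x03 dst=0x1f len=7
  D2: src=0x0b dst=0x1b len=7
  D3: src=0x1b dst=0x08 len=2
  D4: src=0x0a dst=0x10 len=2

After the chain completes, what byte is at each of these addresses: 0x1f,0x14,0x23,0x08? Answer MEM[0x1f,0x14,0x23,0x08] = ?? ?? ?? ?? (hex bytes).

MEM[0x1f,0x14,0x23,0x08] = 1d 78 2e 2e

#0 dst[0x1f+5] := {0x3b,0x5b,0x3f,0x60,0x2e}
#1 dst[0x1f+7] := {0x3b,0x5b,0x3f,0x60,0x2e,0x28,0x90}
#2 dst[0x1b+7] := {0x2e,0x3a,0x2d,0x7d,0x1d,0x7c,0x9f}
#3 dst[0x08+2] := {0x2e,0x3a}
#4 dst[0x10+2] := {0x8d,0x2e}
query mem[0x1f]=0x1d, mem[0x14]=0x78, mem[0x23]=0x2e, mem[0x08]=0x2e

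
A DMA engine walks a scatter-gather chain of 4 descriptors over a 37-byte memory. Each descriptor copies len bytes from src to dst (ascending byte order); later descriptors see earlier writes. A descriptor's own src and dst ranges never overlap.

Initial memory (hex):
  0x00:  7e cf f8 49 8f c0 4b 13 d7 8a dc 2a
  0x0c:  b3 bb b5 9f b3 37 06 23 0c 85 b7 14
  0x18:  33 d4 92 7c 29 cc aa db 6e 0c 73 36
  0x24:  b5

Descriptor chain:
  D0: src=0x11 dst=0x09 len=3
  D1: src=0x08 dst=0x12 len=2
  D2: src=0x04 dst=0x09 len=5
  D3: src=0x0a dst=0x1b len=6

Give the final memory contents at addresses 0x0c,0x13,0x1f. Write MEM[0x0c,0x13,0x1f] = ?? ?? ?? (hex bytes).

MEM[0x0c,0x13,0x1f] = 13 37 b5

[0] 0x11->0x09 len=3 : 37 06 23
[1] 0x08->0x12 len=2 : d7 37
[2] 0x04->0x09 len=5 : 8f c0 4b 13 d7
[3] 0x0a->0x1b len=6 : c0 4b 13 d7 b5 9f
query mem[0x0c]=0x13, mem[0x13]=0x37, mem[0x1f]=0xb5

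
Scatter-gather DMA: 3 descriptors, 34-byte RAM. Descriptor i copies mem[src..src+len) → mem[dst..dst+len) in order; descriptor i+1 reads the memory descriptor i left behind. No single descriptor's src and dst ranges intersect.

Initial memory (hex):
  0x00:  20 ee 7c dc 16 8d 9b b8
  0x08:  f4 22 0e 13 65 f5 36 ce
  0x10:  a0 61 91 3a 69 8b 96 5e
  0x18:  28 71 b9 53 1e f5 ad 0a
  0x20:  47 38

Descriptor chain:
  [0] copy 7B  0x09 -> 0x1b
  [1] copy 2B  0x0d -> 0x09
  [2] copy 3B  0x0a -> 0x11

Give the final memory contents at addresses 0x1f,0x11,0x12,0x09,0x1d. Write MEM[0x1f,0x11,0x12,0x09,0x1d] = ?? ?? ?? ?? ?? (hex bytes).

MEM[0x1f,0x11,0x12,0x09,0x1d] = f5 36 13 f5 13

  after D0: wrote 7B at 0x1b = 220e1365f536ce
  after D1: wrote 2B at 0x09 = f536
  after D2: wrote 3B at 0x11 = 361365
query mem[0x1f]=0xf5, mem[0x11]=0x36, mem[0x12]=0x13, mem[0x09]=0xf5, mem[0x1d]=0x13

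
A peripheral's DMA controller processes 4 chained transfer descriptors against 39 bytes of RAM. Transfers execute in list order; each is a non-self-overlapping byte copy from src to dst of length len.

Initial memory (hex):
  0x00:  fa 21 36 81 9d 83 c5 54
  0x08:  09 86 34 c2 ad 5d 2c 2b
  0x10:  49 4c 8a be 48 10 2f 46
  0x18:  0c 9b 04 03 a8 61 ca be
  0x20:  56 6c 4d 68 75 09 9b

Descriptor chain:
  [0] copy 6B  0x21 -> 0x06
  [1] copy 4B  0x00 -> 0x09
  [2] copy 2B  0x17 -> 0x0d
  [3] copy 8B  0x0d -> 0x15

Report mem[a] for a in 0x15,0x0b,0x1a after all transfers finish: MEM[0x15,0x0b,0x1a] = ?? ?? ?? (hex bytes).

  after D0: wrote 6B at 0x06 = 6c4d6875099b
  after D1: wrote 4B at 0x09 = fa213681
  after D2: wrote 2B at 0x0d = 460c
  after D3: wrote 8B at 0x15 = 460c2b494c8abe48
query mem[0x15]=0x46, mem[0x0b]=0x36, mem[0x1a]=0x8a

MEM[0x15,0x0b,0x1a] = 46 36 8a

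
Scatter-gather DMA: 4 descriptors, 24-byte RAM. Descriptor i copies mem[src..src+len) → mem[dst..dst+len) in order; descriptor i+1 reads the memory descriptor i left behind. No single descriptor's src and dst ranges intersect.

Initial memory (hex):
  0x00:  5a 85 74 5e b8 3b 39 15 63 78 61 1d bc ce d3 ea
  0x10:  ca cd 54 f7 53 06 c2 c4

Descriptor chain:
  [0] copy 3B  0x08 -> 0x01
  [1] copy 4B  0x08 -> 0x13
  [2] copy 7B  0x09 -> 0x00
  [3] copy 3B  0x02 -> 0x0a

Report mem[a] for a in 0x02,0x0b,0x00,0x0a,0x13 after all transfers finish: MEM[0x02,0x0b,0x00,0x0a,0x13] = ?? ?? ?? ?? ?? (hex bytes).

MEM[0x02,0x0b,0x00,0x0a,0x13] = 1d bc 78 1d 63

#0 dst[0x01+3] := {0x63,0x78,0x61}
#1 dst[0x13+4] := {0x63,0x78,0x61,0x1d}
#2 dst[0x00+7] := {0x78,0x61,0x1d,0xbc,0xce,0xd3,0xea}
#3 dst[0x0a+3] := {0x1d,0xbc,0xce}
query mem[0x02]=0x1d, mem[0x0b]=0xbc, mem[0x00]=0x78, mem[0x0a]=0x1d, mem[0x13]=0x63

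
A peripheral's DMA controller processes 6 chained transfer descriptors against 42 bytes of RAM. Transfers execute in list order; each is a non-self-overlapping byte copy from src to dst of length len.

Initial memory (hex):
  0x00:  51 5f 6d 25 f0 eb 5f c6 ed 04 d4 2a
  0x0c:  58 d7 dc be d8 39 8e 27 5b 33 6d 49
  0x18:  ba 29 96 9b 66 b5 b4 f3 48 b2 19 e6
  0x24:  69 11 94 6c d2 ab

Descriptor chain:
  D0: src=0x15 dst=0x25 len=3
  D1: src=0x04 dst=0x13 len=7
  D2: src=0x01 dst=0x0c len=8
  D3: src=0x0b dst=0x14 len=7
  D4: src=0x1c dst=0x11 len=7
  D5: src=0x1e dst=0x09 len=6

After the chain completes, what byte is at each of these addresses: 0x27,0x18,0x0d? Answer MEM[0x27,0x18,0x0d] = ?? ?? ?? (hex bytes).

MEM[0x27,0x18,0x0d] = 49 f0 19

D0: mem[0x25..0x27] <- [33 6d 49]
D1: mem[0x13..0x19] <- [f0 eb 5f c6 ed 04 d4]
D2: mem[0x0c..0x13] <- [5f 6d 25 f0 eb 5f c6 ed]
D3: mem[0x14..0x1a] <- [2a 5f 6d 25 f0 eb 5f]
D4: mem[0x11..0x17] <- [66 b5 b4 f3 48 b2 19]
D5: mem[0x09..0x0e] <- [b4 f3 48 b2 19 e6]
query mem[0x27]=0x49, mem[0x18]=0xf0, mem[0x0d]=0x19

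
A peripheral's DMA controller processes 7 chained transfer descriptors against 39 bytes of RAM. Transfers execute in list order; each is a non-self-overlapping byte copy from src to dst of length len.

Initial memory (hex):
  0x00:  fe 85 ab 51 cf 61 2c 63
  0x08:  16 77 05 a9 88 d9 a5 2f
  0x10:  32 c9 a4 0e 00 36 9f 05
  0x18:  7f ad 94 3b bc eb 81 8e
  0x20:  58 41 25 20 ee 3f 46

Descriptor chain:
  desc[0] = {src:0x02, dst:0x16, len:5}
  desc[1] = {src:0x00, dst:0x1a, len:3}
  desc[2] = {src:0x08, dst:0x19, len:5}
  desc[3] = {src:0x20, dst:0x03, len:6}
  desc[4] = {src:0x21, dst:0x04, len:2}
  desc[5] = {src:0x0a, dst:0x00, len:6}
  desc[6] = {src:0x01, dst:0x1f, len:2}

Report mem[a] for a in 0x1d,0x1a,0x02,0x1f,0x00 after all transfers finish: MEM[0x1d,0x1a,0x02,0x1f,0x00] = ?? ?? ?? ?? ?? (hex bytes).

MEM[0x1d,0x1a,0x02,0x1f,0x00] = 88 77 88 a9 05

D0: mem[0x16..0x1a] <- [ab 51 cf 61 2c]
D1: mem[0x1a..0x1c] <- [fe 85 ab]
D2: mem[0x19..0x1d] <- [16 77 05 a9 88]
D3: mem[0x03..0x08] <- [58 41 25 20 ee 3f]
D4: mem[0x04..0x05] <- [41 25]
D5: mem[0x00..0x05] <- [05 a9 88 d9 a5 2f]
D6: mem[0x1f..0x20] <- [a9 88]
query mem[0x1d]=0x88, mem[0x1a]=0x77, mem[0x02]=0x88, mem[0x1f]=0xa9, mem[0x00]=0x05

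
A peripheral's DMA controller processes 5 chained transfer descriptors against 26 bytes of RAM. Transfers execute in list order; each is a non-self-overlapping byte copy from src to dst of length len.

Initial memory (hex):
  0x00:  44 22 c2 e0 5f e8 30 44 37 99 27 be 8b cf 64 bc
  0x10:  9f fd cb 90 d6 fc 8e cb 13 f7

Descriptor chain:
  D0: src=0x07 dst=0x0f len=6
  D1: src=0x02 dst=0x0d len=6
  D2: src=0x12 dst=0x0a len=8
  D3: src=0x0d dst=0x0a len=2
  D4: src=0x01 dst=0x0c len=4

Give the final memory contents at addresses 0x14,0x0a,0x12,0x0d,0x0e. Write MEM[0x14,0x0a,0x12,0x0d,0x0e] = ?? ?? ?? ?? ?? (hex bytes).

MEM[0x14,0x0a,0x12,0x0d,0x0e] = 8b fc 44 c2 e0

[0] 0x07->0x0f len=6 : 44 37 99 27 be 8b
[1] 0x02->0x0d len=6 : c2 e0 5f e8 30 44
[2] 0x12->0x0a len=8 : 44 be 8b fc 8e cb 13 f7
[3] 0x0d->0x0a len=2 : fc 8e
[4] 0x01->0x0c len=4 : 22 c2 e0 5f
query mem[0x14]=0x8b, mem[0x0a]=0xfc, mem[0x12]=0x44, mem[0x0d]=0xc2, mem[0x0e]=0xe0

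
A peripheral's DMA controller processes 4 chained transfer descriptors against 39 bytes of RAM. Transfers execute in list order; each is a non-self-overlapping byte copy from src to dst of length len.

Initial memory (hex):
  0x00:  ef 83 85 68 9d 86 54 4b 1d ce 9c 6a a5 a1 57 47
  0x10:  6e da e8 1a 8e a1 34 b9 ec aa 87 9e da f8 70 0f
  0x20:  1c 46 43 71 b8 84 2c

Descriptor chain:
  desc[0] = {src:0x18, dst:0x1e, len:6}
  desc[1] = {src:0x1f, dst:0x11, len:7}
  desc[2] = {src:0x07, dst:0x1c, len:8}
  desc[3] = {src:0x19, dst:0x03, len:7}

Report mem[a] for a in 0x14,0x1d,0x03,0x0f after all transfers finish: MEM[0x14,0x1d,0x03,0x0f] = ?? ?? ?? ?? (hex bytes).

MEM[0x14,0x1d,0x03,0x0f] = da 1d aa 47

D0: mem[0x1e..0x23] <- [ec aa 87 9e da f8]
D1: mem[0x11..0x17] <- [aa 87 9e da f8 b8 84]
D2: mem[0x1c..0x23] <- [4b 1d ce 9c 6a a5 a1 57]
D3: mem[0x03..0x09] <- [aa 87 9e 4b 1d ce 9c]
query mem[0x14]=0xda, mem[0x1d]=0x1d, mem[0x03]=0xaa, mem[0x0f]=0x47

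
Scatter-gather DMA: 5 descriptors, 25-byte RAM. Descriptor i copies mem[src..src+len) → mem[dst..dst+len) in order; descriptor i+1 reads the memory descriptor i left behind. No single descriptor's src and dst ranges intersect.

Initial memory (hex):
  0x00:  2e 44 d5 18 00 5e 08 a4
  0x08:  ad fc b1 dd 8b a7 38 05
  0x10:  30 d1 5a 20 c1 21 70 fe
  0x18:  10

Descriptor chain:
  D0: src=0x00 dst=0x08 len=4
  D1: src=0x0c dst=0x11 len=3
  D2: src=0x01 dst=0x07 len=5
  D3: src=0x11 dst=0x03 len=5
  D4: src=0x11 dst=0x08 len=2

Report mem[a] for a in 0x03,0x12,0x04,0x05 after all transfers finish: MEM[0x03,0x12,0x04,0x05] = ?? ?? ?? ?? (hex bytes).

MEM[0x03,0x12,0x04,0x05] = 8b a7 a7 38

  after D0: wrote 4B at 0x08 = 2e44d518
  after D1: wrote 3B at 0x11 = 8ba738
  after D2: wrote 5B at 0x07 = 44d518005e
  after D3: wrote 5B at 0x03 = 8ba738c121
  after D4: wrote 2B at 0x08 = 8ba7
query mem[0x03]=0x8b, mem[0x12]=0xa7, mem[0x04]=0xa7, mem[0x05]=0x38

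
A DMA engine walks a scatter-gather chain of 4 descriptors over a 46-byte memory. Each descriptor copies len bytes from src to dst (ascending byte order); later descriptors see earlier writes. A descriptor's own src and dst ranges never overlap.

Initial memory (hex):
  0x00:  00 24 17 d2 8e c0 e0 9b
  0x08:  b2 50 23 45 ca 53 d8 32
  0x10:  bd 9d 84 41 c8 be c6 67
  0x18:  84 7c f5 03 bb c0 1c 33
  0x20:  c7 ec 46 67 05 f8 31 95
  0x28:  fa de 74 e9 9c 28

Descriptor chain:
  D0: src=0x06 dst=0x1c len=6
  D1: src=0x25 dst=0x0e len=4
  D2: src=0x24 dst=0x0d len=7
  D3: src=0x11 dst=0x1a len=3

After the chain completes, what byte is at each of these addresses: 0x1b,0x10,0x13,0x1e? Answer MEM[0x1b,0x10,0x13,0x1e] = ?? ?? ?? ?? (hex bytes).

D0: mem[0x1c..0x21] <- [e0 9b b2 50 23 45]
D1: mem[0x0e..0x11] <- [f8 31 95 fa]
D2: mem[0x0d..0x13] <- [05 f8 31 95 fa de 74]
D3: mem[0x1a..0x1c] <- [fa de 74]
query mem[0x1b]=0xde, mem[0x10]=0x95, mem[0x13]=0x74, mem[0x1e]=0xb2

MEM[0x1b,0x10,0x13,0x1e] = de 95 74 b2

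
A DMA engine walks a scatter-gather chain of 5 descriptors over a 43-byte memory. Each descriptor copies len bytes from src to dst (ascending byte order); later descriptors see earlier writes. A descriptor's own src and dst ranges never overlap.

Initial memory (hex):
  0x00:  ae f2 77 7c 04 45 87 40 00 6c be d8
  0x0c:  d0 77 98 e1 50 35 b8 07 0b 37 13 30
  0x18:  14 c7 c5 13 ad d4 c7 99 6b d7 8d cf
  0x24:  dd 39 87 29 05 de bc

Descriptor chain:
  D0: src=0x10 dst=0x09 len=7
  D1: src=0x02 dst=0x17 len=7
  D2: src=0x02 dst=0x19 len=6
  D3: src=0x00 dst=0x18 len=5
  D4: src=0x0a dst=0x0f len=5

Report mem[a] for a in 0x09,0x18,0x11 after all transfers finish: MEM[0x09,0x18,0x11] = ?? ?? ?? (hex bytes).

MEM[0x09,0x18,0x11] = 50 ae 07

#0 dst[0x09+7] := {0x50,0x35,0xb8,0x07,0x0b,0x37,0x13}
#1 dst[0x17+7] := {0x77,0x7c,0x04,0x45,0x87,0x40,0x00}
#2 dst[0x19+6] := {0x77,0x7c,0x04,0x45,0x87,0x40}
#3 dst[0x18+5] := {0xae,0xf2,0x77,0x7c,0x04}
#4 dst[0x0f+5] := {0x35,0xb8,0x07,0x0b,0x37}
query mem[0x09]=0x50, mem[0x18]=0xae, mem[0x11]=0x07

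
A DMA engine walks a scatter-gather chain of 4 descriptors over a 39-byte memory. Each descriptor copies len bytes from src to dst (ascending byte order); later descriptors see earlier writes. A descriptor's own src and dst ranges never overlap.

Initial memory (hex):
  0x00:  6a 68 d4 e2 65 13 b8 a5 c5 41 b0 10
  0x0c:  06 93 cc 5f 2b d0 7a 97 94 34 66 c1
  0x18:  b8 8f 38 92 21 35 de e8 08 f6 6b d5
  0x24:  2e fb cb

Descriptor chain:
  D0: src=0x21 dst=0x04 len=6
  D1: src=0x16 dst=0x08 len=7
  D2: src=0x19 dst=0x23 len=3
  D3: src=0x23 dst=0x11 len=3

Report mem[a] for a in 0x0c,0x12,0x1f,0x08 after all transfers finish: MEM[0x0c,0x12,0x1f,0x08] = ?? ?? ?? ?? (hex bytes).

MEM[0x0c,0x12,0x1f,0x08] = 38 38 e8 66

[0] 0x21->0x04 len=6 : f6 6b d5 2e fb cb
[1] 0x16->0x08 len=7 : 66 c1 b8 8f 38 92 21
[2] 0x19->0x23 len=3 : 8f 38 92
[3] 0x23->0x11 len=3 : 8f 38 92
query mem[0x0c]=0x38, mem[0x12]=0x38, mem[0x1f]=0xe8, mem[0x08]=0x66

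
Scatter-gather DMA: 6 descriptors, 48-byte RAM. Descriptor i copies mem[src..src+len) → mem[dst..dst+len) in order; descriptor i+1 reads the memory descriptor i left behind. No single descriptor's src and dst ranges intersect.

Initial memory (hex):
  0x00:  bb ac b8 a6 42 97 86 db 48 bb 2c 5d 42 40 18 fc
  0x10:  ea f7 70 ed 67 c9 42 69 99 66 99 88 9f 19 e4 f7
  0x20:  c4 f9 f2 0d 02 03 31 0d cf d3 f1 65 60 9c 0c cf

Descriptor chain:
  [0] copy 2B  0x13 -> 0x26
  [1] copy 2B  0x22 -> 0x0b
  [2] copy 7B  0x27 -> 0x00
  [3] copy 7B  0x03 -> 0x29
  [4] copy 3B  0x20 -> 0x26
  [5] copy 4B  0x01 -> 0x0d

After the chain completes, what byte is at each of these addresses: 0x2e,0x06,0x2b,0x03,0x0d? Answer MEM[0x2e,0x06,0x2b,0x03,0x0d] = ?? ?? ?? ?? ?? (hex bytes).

MEM[0x2e,0x06,0x2b,0x03,0x0d] = 48 9c 60 f1 cf

#0 dst[0x26+2] := {0xed,0x67}
#1 dst[0x0b+2] := {0xf2,0x0d}
#2 dst[0x00+7] := {0x67,0xcf,0xd3,0xf1,0x65,0x60,0x9c}
#3 dst[0x29+7] := {0xf1,0x65,0x60,0x9c,0xdb,0x48,0xbb}
#4 dst[0x26+3] := {0xc4,0xf9,0xf2}
#5 dst[0x0d+4] := {0xcf,0xd3,0xf1,0x65}
query mem[0x2e]=0x48, mem[0x06]=0x9c, mem[0x2b]=0x60, mem[0x03]=0xf1, mem[0x0d]=0xcf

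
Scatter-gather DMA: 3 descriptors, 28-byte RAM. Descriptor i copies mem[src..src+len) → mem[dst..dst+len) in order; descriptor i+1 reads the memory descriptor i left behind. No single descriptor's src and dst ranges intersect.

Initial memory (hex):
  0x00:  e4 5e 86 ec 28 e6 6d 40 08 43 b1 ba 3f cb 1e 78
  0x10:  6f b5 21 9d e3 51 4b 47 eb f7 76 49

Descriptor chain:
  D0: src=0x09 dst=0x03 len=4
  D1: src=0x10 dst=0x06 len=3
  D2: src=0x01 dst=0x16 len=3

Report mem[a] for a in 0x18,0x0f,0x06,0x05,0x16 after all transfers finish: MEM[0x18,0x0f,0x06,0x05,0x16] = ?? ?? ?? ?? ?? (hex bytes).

MEM[0x18,0x0f,0x06,0x05,0x16] = 43 78 6f ba 5e

#0 dst[0x03+4] := {0x43,0xb1,0xba,0x3f}
#1 dst[0x06+3] := {0x6f,0xb5,0x21}
#2 dst[0x16+3] := {0x5e,0x86,0x43}
query mem[0x18]=0x43, mem[0x0f]=0x78, mem[0x06]=0x6f, mem[0x05]=0xba, mem[0x16]=0x5e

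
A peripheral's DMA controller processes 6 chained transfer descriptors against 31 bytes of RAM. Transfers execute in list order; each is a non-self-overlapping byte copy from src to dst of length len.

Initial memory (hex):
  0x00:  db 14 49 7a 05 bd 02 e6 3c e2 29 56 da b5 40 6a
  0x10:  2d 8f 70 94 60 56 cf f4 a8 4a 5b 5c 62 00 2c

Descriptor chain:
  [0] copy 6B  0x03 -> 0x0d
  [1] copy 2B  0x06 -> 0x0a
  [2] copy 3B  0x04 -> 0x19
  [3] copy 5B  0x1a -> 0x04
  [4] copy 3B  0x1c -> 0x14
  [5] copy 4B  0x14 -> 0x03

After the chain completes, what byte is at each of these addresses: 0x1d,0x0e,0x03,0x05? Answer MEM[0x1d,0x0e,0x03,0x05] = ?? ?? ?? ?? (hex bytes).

MEM[0x1d,0x0e,0x03,0x05] = 00 05 62 2c

[0] 0x03->0x0d len=6 : 7a 05 bd 02 e6 3c
[1] 0x06->0x0a len=2 : 02 e6
[2] 0x04->0x19 len=3 : 05 bd 02
[3] 0x1a->0x04 len=5 : bd 02 62 00 2c
[4] 0x1c->0x14 len=3 : 62 00 2c
[5] 0x14->0x03 len=4 : 62 00 2c f4
query mem[0x1d]=0x00, mem[0x0e]=0x05, mem[0x03]=0x62, mem[0x05]=0x2c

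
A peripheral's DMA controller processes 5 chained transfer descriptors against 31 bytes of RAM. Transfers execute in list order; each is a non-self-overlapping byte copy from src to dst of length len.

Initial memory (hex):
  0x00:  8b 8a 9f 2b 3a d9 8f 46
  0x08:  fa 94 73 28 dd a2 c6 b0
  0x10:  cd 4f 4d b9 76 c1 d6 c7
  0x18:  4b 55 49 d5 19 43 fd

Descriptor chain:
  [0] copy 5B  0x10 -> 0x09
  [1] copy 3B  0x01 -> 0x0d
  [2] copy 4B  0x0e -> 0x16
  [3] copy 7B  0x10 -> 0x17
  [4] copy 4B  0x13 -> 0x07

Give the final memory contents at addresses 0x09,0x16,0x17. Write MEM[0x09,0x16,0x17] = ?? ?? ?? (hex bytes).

MEM[0x09,0x16,0x17] = c1 9f cd

D0: mem[0x09..0x0d] <- [cd 4f 4d b9 76]
D1: mem[0x0d..0x0f] <- [8a 9f 2b]
D2: mem[0x16..0x19] <- [9f 2b cd 4f]
D3: mem[0x17..0x1d] <- [cd 4f 4d b9 76 c1 9f]
D4: mem[0x07..0x0a] <- [b9 76 c1 9f]
query mem[0x09]=0xc1, mem[0x16]=0x9f, mem[0x17]=0xcd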